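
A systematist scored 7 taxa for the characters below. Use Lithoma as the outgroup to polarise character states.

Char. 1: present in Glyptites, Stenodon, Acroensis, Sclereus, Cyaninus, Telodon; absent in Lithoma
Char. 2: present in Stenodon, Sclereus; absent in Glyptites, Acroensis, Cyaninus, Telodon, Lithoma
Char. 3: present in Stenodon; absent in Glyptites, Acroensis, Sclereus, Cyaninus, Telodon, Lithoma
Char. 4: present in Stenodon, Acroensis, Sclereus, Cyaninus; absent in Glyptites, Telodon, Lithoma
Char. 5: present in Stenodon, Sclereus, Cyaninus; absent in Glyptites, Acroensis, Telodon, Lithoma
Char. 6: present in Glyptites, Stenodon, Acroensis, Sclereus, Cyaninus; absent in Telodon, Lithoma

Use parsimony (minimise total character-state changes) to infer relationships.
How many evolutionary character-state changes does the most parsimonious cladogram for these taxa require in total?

The outgroup has state 'absent' for every character, so 'present' is the derived state throughout.
All ingroup taxa share the derived state 'present' for Char. 1; it defines the ingroup but does not resolve relationships within it.
Char. 2 (derived state 'present') is shared by Sclereus and Stenodon — a synapomorphy uniting that clade.
Char. 3: derived state 'present' in Stenodon only — an autapomorphy, so it tells us nothing about relationships among taxa.
Char. 4 (derived state 'present') is shared by Acroensis, Cyaninus, Sclereus, and Stenodon — a synapomorphy uniting that clade.
Only Cyaninus, Sclereus, and Stenodon show the derived state 'present' for Char. 5, supporting them as a clade.
Char. 6 (derived state 'present') is shared by Acroensis, Cyaninus, Glyptites, Sclereus, and Stenodon — a synapomorphy uniting that clade.
Most parsimonious ingroup topology: (((Acroensis,(Cyaninus,(Sclereus,Stenodon))),Glyptites),Telodon).
Changes per character on this tree: Char. 1: 1; Char. 2: 1; Char. 3: 1; Char. 4: 1; Char. 5: 1; Char. 6: 1.
Total = 6.

6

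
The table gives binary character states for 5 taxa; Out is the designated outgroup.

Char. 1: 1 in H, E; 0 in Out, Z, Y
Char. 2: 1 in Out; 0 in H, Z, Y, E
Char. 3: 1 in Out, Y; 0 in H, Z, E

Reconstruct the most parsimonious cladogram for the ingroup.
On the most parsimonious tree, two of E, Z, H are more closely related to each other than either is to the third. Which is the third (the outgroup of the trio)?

Z

Character polarity is set by the outgroup: the derived state is whichever differs from the outgroup's state, so for Char. 2, Char. 3 the derived state is '0', and for the remaining characters it is '1'.
Only E and H show the derived state '1' for Char. 1, supporting them as a clade.
Char. 2 (derived state '0') is shared by all ingroup taxa — unites the whole ingroup.
Only E, H, and Z show the derived state '0' for Char. 3, supporting them as a clade.
Most parsimonious ingroup topology: (((H,E),Z),Y).
H and E share a more recent common ancestor with each other than either does with Z, so Z is the least closely related of the three.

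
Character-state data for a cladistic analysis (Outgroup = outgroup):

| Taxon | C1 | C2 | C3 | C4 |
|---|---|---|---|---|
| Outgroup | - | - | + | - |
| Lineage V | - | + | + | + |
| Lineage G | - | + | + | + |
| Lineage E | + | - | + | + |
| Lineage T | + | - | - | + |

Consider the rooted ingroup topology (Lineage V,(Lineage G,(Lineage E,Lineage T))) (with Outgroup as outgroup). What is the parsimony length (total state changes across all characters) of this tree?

5

Map each character onto (Lineage V,(Lineage G,(Lineage E,Lineage T))) (rooted by Outgroup) and count the minimum state changes it requires (Fitch parsimony):
C1: 1; C2: 2; C3: 1; C4: 1.
Total tree length = 5.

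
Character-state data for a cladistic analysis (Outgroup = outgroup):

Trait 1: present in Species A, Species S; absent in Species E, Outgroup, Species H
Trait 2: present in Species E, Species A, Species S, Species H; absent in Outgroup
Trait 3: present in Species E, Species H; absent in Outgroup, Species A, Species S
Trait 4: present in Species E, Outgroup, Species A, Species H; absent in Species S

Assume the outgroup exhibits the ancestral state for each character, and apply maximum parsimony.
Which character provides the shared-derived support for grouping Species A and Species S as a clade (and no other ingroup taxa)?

Character polarity is set by the outgroup: the derived state is whichever differs from the outgroup's state, so for Trait 4 the derived state is 'absent', and for the remaining characters it is 'present'.
Only Species A and Species S show the derived state 'present' for Trait 1, supporting them as a clade.
Trait 2 (derived state 'present') is shared by all ingroup taxa — unites the whole ingroup.
Trait 3: derived state 'present' in Species E and Species H only — synapomorphy for {Species E, Species H}.
Trait 4 (derived state 'absent') is unique to Species S (autapomorphy; uninformative for grouping).
Most parsimonious ingroup topology: ((Species H,Species E),(Species S,Species A)).
The clade {Species A, Species S} is supported by Trait 1: its derived state 'present' occurs in exactly those taxa and in no other taxon (including the outgroup).

Trait 1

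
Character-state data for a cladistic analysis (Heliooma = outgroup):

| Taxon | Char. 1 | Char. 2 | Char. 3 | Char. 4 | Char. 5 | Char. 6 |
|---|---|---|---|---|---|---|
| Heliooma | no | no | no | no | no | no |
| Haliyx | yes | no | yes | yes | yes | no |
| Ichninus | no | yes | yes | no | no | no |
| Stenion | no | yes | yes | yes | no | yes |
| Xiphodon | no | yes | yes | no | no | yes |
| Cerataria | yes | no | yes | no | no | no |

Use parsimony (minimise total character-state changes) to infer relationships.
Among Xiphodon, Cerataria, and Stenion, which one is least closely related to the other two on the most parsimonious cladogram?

Cerataria

The outgroup has state 'no' for every character, so 'yes' is the derived state throughout.
Char. 1 (derived state 'yes') is shared by Cerataria and Haliyx — a synapomorphy uniting that clade.
Char. 2: derived state 'yes' in Ichninus, Stenion, and Xiphodon only — synapomorphy for {Ichninus, Stenion, Xiphodon}.
All ingroup taxa share the derived state 'yes' for Char. 3; it defines the ingroup but does not resolve relationships within it.
Char. 4 (state 'yes') occurs in Haliyx and Stenion but conflicts with the nesting implied by the other characters — most parsimoniously interpreted as homoplasy.
Char. 5: derived state 'yes' in Haliyx only — an autapomorphy, so it tells us nothing about relationships among taxa.
Only Stenion and Xiphodon show the derived state 'yes' for Char. 6, supporting them as a clade.
Most parsimonious ingroup topology: ((Haliyx,Cerataria),(Ichninus,(Stenion,Xiphodon))).
Xiphodon and Stenion share a more recent common ancestor with each other than either does with Cerataria, so Cerataria is the least closely related of the three.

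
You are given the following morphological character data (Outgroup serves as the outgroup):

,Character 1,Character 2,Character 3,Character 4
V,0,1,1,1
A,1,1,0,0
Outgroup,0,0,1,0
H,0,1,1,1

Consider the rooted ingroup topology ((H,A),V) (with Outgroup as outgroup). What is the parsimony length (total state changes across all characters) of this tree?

5

Map each character onto ((H,A),V) (rooted by Outgroup) and count the minimum state changes it requires (Fitch parsimony):
Character 1: 1; Character 2: 1; Character 3: 1; Character 4: 2.
Total tree length = 5.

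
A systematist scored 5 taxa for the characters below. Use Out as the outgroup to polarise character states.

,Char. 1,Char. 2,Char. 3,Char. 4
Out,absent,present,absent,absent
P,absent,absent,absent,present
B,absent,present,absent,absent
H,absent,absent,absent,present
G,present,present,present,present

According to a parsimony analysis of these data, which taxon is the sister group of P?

Character polarity is set by the outgroup: the derived state is whichever differs from the outgroup's state, so for Char. 2 the derived state is 'absent', and for the remaining characters it is 'present'.
Char. 1: derived state 'present' in G only — an autapomorphy, so it tells us nothing about relationships among taxa.
Only H and P show the derived state 'absent' for Char. 2, supporting them as a clade.
Char. 3: derived state 'present' in G only — an autapomorphy, so it tells us nothing about relationships among taxa.
Char. 4: derived state 'present' in G, H, and P only — synapomorphy for {G, H, P}.
Most parsimonious ingroup topology: (((P,H),G),B).
P and H form a cherry on this tree, so they are sister taxa.

H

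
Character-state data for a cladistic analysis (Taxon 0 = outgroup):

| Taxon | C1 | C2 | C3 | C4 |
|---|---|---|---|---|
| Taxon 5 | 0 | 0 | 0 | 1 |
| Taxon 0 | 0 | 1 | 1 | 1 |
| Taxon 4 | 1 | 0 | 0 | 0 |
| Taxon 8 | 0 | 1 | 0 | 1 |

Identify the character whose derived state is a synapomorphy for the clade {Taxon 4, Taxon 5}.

C2

Character polarity is set by the outgroup: the derived state is whichever differs from the outgroup's state, so for C2, C3, C4 the derived state is '0', and for the remaining characters it is '1'.
C1 (derived state '1') is unique to Taxon 4 (autapomorphy; uninformative for grouping).
Only Taxon 4 and Taxon 5 show the derived state '0' for C2, supporting them as a clade.
All ingroup taxa share the derived state '0' for C3; it defines the ingroup but does not resolve relationships within it.
C4: derived state '0' in Taxon 4 only — an autapomorphy, so it tells us nothing about relationships among taxa.
Most parsimonious ingroup topology: ((Taxon 4,Taxon 5),Taxon 8).
The clade {Taxon 4, Taxon 5} is supported by C2: its derived state '0' occurs in exactly those taxa and in no other taxon (including the outgroup).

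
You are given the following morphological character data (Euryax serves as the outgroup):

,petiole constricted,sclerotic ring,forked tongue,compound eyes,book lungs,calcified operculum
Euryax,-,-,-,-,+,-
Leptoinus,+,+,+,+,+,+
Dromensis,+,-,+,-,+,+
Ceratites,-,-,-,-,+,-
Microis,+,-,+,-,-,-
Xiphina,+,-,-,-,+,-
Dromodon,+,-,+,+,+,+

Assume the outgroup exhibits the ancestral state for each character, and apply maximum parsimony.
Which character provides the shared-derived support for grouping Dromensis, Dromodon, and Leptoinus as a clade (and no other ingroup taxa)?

calcified operculum

Character polarity is set by the outgroup: the derived state is whichever differs from the outgroup's state, so for book lungs the derived state is '-', and for the remaining characters it is '+'.
petiole constricted (derived state '+') is shared by Dromensis, Dromodon, Leptoinus, Microis, and Xiphina — a synapomorphy uniting that clade.
sclerotic ring: derived state '+' in Leptoinus only — an autapomorphy, so it tells us nothing about relationships among taxa.
forked tongue: derived state '+' in Dromensis, Dromodon, Leptoinus, and Microis only — synapomorphy for {Dromensis, Dromodon, Leptoinus, Microis}.
compound eyes (derived state '+') is shared by Dromodon and Leptoinus — a synapomorphy uniting that clade.
book lungs: derived state '-' in Microis only — an autapomorphy, so it tells us nothing about relationships among taxa.
Only Dromensis, Dromodon, and Leptoinus show the derived state '+' for calcified operculum, supporting them as a clade.
Most parsimonious ingroup topology: (((((Leptoinus,Dromodon),Dromensis),Microis),Xiphina),Ceratites).
The clade {Dromensis, Dromodon, Leptoinus} is supported by calcified operculum: its derived state '+' occurs in exactly those taxa and in no other taxon (including the outgroup).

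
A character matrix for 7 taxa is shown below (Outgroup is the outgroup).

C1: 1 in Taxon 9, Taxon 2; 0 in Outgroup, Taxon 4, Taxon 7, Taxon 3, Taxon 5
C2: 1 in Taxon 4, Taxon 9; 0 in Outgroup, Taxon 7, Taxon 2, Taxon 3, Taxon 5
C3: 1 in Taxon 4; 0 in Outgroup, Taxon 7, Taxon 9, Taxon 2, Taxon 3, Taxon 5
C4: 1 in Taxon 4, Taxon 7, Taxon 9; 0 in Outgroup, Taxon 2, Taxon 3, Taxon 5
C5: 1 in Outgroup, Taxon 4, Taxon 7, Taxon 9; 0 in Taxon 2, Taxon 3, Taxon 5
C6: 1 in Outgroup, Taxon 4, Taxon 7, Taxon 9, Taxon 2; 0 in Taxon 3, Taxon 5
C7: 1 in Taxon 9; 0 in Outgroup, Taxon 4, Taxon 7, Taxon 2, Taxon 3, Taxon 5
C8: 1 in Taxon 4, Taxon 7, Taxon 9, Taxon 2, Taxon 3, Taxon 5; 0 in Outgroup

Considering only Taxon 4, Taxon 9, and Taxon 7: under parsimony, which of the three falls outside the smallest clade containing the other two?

Character polarity is set by the outgroup: the derived state is whichever differs from the outgroup's state, so for C5, C6 the derived state is '0', and for the remaining characters it is '1'.
C1 (state '1') occurs in Taxon 2 and Taxon 9 but conflicts with the nesting implied by the other characters — most parsimoniously interpreted as homoplasy.
C2 (derived state '1') is shared by Taxon 4 and Taxon 9 — a synapomorphy uniting that clade.
C3: derived state '1' in Taxon 4 only — an autapomorphy, so it tells us nothing about relationships among taxa.
C4 (derived state '1') is shared by Taxon 4, Taxon 7, and Taxon 9 — a synapomorphy uniting that clade.
C5 (derived state '0') is shared by Taxon 2, Taxon 3, and Taxon 5 — a synapomorphy uniting that clade.
Only Taxon 3 and Taxon 5 show the derived state '0' for C6, supporting them as a clade.
C7 (derived state '1') is unique to Taxon 9 (autapomorphy; uninformative for grouping).
All ingroup taxa share the derived state '1' for C8; it defines the ingroup but does not resolve relationships within it.
Most parsimonious ingroup topology: (((Taxon 4,Taxon 9),Taxon 7),(Taxon 2,(Taxon 3,Taxon 5))).
Taxon 4 and Taxon 9 share a more recent common ancestor with each other than either does with Taxon 7, so Taxon 7 is the least closely related of the three.

Taxon 7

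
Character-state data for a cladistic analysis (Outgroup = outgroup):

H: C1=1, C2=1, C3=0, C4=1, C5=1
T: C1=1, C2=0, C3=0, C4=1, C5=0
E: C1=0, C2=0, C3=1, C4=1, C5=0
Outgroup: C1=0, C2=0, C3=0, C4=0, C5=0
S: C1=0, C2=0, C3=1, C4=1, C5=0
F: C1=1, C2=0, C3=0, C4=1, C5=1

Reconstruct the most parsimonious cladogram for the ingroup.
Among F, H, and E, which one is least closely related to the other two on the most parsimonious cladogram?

E

The outgroup has state '0' for every character, so '1' is the derived state throughout.
C1: derived state '1' in F, H, and T only — synapomorphy for {F, H, T}.
C2: derived state '1' in H only — an autapomorphy, so it tells us nothing about relationships among taxa.
C3: derived state '1' in E and S only — synapomorphy for {E, S}.
All ingroup taxa share the derived state '1' for C4; it defines the ingroup but does not resolve relationships within it.
C5 (derived state '1') is shared by F and H — a synapomorphy uniting that clade.
Most parsimonious ingroup topology: (((H,F),T),(S,E)).
H and F share a more recent common ancestor with each other than either does with E, so E is the least closely related of the three.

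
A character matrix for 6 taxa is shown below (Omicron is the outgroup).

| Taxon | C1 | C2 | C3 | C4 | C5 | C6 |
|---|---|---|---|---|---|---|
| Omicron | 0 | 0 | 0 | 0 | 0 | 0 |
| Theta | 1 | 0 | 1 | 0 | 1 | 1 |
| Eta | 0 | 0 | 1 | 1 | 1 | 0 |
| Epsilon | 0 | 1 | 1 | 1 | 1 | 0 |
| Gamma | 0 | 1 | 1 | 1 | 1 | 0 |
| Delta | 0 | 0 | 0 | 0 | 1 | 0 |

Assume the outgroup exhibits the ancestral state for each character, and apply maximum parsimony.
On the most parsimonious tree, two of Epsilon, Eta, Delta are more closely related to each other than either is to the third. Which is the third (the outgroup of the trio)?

The outgroup has state '0' for every character, so '1' is the derived state throughout.
C1: derived state '1' in Theta only — an autapomorphy, so it tells us nothing about relationships among taxa.
C2 (derived state '1') is shared by Epsilon and Gamma — a synapomorphy uniting that clade.
Only Epsilon, Eta, Gamma, and Theta show the derived state '1' for C3, supporting them as a clade.
Only Epsilon, Eta, and Gamma show the derived state '1' for C4, supporting them as a clade.
All ingroup taxa share the derived state '1' for C5; it defines the ingroup but does not resolve relationships within it.
C6: derived state '1' in Theta only — an autapomorphy, so it tells us nothing about relationships among taxa.
Most parsimonious ingroup topology: ((Theta,(Eta,(Epsilon,Gamma))),Delta).
Epsilon and Eta share a more recent common ancestor with each other than either does with Delta, so Delta is the least closely related of the three.

Delta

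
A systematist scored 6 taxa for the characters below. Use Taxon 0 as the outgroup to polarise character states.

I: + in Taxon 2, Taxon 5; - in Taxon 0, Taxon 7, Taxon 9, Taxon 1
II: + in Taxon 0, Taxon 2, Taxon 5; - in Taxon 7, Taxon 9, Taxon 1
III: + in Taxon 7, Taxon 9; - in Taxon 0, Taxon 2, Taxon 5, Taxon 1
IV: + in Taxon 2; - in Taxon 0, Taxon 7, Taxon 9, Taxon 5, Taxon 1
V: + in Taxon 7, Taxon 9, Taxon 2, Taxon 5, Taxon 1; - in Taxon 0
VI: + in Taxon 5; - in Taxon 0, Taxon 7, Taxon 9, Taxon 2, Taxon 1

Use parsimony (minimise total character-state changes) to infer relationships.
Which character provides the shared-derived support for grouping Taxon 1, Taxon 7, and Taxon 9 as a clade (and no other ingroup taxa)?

II

Character polarity is set by the outgroup: the derived state is whichever differs from the outgroup's state, so for II the derived state is '-', and for the remaining characters it is '+'.
Only Taxon 2 and Taxon 5 show the derived state '+' for I, supporting them as a clade.
II: derived state '-' in Taxon 1, Taxon 7, and Taxon 9 only — synapomorphy for {Taxon 1, Taxon 7, Taxon 9}.
Only Taxon 7 and Taxon 9 show the derived state '+' for III, supporting them as a clade.
IV: derived state '+' in Taxon 2 only — an autapomorphy, so it tells us nothing about relationships among taxa.
V (derived state '+') is shared by all ingroup taxa — unites the whole ingroup.
VI: derived state '+' in Taxon 5 only — an autapomorphy, so it tells us nothing about relationships among taxa.
Most parsimonious ingroup topology: (((Taxon 7,Taxon 9),Taxon 1),(Taxon 2,Taxon 5)).
The clade {Taxon 1, Taxon 7, Taxon 9} is supported by II: its derived state '-' occurs in exactly those taxa and in no other taxon (including the outgroup).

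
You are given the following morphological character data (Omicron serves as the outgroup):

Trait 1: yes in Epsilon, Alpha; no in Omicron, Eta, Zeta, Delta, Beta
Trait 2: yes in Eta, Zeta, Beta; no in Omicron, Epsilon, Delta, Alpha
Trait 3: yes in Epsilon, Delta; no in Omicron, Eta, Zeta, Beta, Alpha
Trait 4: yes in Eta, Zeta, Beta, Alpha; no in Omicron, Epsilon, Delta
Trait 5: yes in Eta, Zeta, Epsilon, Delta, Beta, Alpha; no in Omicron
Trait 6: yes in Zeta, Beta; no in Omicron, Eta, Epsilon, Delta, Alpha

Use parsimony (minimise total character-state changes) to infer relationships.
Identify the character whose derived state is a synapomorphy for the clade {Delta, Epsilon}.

The outgroup has state 'no' for every character, so 'yes' is the derived state throughout.
Trait 1 (state 'yes') occurs in Alpha and Epsilon but conflicts with the nesting implied by the other characters — most parsimoniously interpreted as homoplasy.
Only Beta, Eta, and Zeta show the derived state 'yes' for Trait 2, supporting them as a clade.
Trait 3 (derived state 'yes') is shared by Delta and Epsilon — a synapomorphy uniting that clade.
Trait 4: derived state 'yes' in Alpha, Beta, Eta, and Zeta only — synapomorphy for {Alpha, Beta, Eta, Zeta}.
All ingroup taxa share the derived state 'yes' for Trait 5; it defines the ingroup but does not resolve relationships within it.
Only Beta and Zeta show the derived state 'yes' for Trait 6, supporting them as a clade.
Most parsimonious ingroup topology: (((Eta,(Zeta,Beta)),Alpha),(Epsilon,Delta)).
The clade {Delta, Epsilon} is supported by Trait 3: its derived state 'yes' occurs in exactly those taxa and in no other taxon (including the outgroup).

Trait 3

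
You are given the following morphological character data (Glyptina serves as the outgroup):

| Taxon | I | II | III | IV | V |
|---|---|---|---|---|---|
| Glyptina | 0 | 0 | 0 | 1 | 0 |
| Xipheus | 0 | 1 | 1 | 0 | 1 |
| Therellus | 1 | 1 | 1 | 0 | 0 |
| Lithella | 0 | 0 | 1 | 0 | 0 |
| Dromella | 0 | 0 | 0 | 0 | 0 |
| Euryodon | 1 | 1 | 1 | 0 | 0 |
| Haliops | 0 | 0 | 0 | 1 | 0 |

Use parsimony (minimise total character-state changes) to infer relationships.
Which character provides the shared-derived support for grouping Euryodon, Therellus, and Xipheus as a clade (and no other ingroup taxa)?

II

Character polarity is set by the outgroup: the derived state is whichever differs from the outgroup's state, so for IV the derived state is '0', and for the remaining characters it is '1'.
I (derived state '1') is shared by Euryodon and Therellus — a synapomorphy uniting that clade.
II: derived state '1' in Euryodon, Therellus, and Xipheus only — synapomorphy for {Euryodon, Therellus, Xipheus}.
Only Euryodon, Lithella, Therellus, and Xipheus show the derived state '1' for III, supporting them as a clade.
Only Dromella, Euryodon, Lithella, Therellus, and Xipheus show the derived state '0' for IV, supporting them as a clade.
V: derived state '1' in Xipheus only — an autapomorphy, so it tells us nothing about relationships among taxa.
Most parsimonious ingroup topology: ((((Xipheus,(Therellus,Euryodon)),Lithella),Dromella),Haliops).
The clade {Euryodon, Therellus, Xipheus} is supported by II: its derived state '1' occurs in exactly those taxa and in no other taxon (including the outgroup).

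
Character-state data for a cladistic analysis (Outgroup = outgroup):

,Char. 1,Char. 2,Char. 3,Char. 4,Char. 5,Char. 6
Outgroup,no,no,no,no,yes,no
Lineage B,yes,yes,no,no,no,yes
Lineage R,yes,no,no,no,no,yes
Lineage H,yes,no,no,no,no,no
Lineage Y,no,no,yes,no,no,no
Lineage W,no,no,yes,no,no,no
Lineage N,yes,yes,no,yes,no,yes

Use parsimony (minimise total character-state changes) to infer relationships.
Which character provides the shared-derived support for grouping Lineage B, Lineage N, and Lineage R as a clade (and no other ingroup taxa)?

Character polarity is set by the outgroup: the derived state is whichever differs from the outgroup's state, so for Char. 5 the derived state is 'no', and for the remaining characters it is 'yes'.
Char. 1 (derived state 'yes') is shared by Lineage B, Lineage H, Lineage N, and Lineage R — a synapomorphy uniting that clade.
Only Lineage B and Lineage N show the derived state 'yes' for Char. 2, supporting them as a clade.
Only Lineage W and Lineage Y show the derived state 'yes' for Char. 3, supporting them as a clade.
Char. 4: derived state 'yes' in Lineage N only — an autapomorphy, so it tells us nothing about relationships among taxa.
All ingroup taxa share the derived state 'no' for Char. 5; it defines the ingroup but does not resolve relationships within it.
Char. 6 (derived state 'yes') is shared by Lineage B, Lineage N, and Lineage R — a synapomorphy uniting that clade.
Most parsimonious ingroup topology: ((((Lineage B,Lineage N),Lineage R),Lineage H),(Lineage Y,Lineage W)).
The clade {Lineage B, Lineage N, Lineage R} is supported by Char. 6: its derived state 'yes' occurs in exactly those taxa and in no other taxon (including the outgroup).

Char. 6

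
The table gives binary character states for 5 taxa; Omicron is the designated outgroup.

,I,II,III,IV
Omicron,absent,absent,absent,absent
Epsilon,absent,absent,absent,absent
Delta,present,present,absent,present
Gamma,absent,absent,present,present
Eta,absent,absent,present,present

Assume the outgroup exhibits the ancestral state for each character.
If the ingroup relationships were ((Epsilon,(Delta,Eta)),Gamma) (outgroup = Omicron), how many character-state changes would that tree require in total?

Map each character onto ((Epsilon,(Delta,Eta)),Gamma) (rooted by Omicron) and count the minimum state changes it requires (Fitch parsimony):
I: 1; II: 1; III: 2; IV: 2.
Total tree length = 6.

6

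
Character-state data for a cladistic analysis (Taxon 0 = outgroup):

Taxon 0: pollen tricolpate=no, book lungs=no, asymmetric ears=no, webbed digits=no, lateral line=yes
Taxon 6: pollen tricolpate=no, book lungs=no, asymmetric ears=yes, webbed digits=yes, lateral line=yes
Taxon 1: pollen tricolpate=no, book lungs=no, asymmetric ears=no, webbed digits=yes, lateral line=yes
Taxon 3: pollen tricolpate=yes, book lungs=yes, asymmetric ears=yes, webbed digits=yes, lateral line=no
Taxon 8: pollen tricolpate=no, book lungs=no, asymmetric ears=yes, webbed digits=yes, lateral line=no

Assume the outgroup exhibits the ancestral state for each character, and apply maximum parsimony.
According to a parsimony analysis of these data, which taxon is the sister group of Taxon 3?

Taxon 8

Character polarity is set by the outgroup: the derived state is whichever differs from the outgroup's state, so for lateral line the derived state is 'no', and for the remaining characters it is 'yes'.
pollen tricolpate: derived state 'yes' in Taxon 3 only — an autapomorphy, so it tells us nothing about relationships among taxa.
book lungs (derived state 'yes') is unique to Taxon 3 (autapomorphy; uninformative for grouping).
Only Taxon 3, Taxon 6, and Taxon 8 show the derived state 'yes' for asymmetric ears, supporting them as a clade.
All ingroup taxa share the derived state 'yes' for webbed digits; it defines the ingroup but does not resolve relationships within it.
lateral line: derived state 'no' in Taxon 3 and Taxon 8 only — synapomorphy for {Taxon 3, Taxon 8}.
Most parsimonious ingroup topology: ((Taxon 6,(Taxon 3,Taxon 8)),Taxon 1).
Taxon 3 and Taxon 8 form a cherry on this tree, so they are sister taxa.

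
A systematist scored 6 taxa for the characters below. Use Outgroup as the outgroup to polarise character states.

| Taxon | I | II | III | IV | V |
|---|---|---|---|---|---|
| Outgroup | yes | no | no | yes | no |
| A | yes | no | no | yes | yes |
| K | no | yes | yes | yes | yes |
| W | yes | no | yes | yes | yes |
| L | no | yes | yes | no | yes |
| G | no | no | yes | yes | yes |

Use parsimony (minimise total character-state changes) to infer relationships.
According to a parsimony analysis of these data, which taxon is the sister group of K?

Character polarity is set by the outgroup: the derived state is whichever differs from the outgroup's state, so for I, IV the derived state is 'no', and for the remaining characters it is 'yes'.
I (derived state 'no') is shared by G, K, and L — a synapomorphy uniting that clade.
II: derived state 'yes' in K and L only — synapomorphy for {K, L}.
III: derived state 'yes' in G, K, L, and W only — synapomorphy for {G, K, L, W}.
IV (derived state 'no') is unique to L (autapomorphy; uninformative for grouping).
All ingroup taxa share the derived state 'yes' for V; it defines the ingroup but does not resolve relationships within it.
Most parsimonious ingroup topology: (A,(((K,L),G),W)).
K and L form a cherry on this tree, so they are sister taxa.

L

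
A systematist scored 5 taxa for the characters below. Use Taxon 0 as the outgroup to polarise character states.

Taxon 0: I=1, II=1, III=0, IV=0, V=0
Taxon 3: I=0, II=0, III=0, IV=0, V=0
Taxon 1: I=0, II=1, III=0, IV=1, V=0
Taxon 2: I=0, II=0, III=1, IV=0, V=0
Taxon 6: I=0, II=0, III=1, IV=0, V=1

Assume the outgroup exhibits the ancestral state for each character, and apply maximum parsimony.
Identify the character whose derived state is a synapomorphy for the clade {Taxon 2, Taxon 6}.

Character polarity is set by the outgroup: the derived state is whichever differs from the outgroup's state, so for I, II the derived state is '0', and for the remaining characters it is '1'.
All ingroup taxa share the derived state '0' for I; it defines the ingroup but does not resolve relationships within it.
II: derived state '0' in Taxon 2, Taxon 3, and Taxon 6 only — synapomorphy for {Taxon 2, Taxon 3, Taxon 6}.
III: derived state '1' in Taxon 2 and Taxon 6 only — synapomorphy for {Taxon 2, Taxon 6}.
IV: derived state '1' in Taxon 1 only — an autapomorphy, so it tells us nothing about relationships among taxa.
V: derived state '1' in Taxon 6 only — an autapomorphy, so it tells us nothing about relationships among taxa.
Most parsimonious ingroup topology: ((Taxon 3,(Taxon 2,Taxon 6)),Taxon 1).
The clade {Taxon 2, Taxon 6} is supported by III: its derived state '1' occurs in exactly those taxa and in no other taxon (including the outgroup).

III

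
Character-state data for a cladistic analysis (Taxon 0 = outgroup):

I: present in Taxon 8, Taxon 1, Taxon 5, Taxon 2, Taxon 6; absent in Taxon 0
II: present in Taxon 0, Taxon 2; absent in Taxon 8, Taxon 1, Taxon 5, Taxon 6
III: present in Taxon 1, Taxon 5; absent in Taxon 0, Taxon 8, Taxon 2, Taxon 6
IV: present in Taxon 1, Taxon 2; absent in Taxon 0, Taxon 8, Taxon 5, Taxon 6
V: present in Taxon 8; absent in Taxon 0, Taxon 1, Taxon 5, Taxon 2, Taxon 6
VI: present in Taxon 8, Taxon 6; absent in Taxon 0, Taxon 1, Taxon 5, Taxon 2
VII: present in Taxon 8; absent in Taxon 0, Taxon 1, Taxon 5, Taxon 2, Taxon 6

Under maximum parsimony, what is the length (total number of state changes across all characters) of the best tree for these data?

Character polarity is set by the outgroup: the derived state is whichever differs from the outgroup's state, so for II the derived state is 'absent', and for the remaining characters it is 'present'.
All ingroup taxa share the derived state 'present' for I; it defines the ingroup but does not resolve relationships within it.
II (derived state 'absent') is shared by Taxon 1, Taxon 5, Taxon 6, and Taxon 8 — a synapomorphy uniting that clade.
Only Taxon 1 and Taxon 5 show the derived state 'present' for III, supporting them as a clade.
IV (state 'present') occurs in Taxon 1 and Taxon 2 but conflicts with the nesting implied by the other characters — most parsimoniously interpreted as homoplasy.
V (derived state 'present') is unique to Taxon 8 (autapomorphy; uninformative for grouping).
VI (derived state 'present') is shared by Taxon 6 and Taxon 8 — a synapomorphy uniting that clade.
VII: derived state 'present' in Taxon 8 only — an autapomorphy, so it tells us nothing about relationships among taxa.
Most parsimonious ingroup topology: (((Taxon 8,Taxon 6),(Taxon 1,Taxon 5)),Taxon 2).
Changes per character on this tree: I: 1; II: 1; III: 1; IV: 2; V: 1; VI: 1; VII: 1.
Total = 8.

8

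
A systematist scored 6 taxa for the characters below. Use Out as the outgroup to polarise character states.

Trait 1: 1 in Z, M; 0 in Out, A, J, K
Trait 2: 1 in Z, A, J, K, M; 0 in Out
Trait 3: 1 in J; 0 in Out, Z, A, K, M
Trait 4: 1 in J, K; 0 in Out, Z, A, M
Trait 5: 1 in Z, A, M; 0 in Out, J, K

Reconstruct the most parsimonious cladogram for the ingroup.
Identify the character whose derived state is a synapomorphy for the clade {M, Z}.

Trait 1

The outgroup has state '0' for every character, so '1' is the derived state throughout.
Only M and Z show the derived state '1' for Trait 1, supporting them as a clade.
Trait 2 (derived state '1') is shared by all ingroup taxa — unites the whole ingroup.
Trait 3 (derived state '1') is unique to J (autapomorphy; uninformative for grouping).
Only J and K show the derived state '1' for Trait 4, supporting them as a clade.
Trait 5 (derived state '1') is shared by A, M, and Z — a synapomorphy uniting that clade.
Most parsimonious ingroup topology: (((Z,M),A),(J,K)).
The clade {M, Z} is supported by Trait 1: its derived state '1' occurs in exactly those taxa and in no other taxon (including the outgroup).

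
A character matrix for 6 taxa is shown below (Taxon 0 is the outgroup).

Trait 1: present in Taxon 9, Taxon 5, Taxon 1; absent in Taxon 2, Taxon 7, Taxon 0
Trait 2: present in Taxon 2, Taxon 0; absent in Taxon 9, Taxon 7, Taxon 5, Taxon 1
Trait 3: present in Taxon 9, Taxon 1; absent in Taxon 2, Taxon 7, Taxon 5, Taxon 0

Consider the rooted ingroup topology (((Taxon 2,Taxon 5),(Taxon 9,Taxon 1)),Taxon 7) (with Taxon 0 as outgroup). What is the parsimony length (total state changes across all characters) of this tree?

5

Map each character onto (((Taxon 2,Taxon 5),(Taxon 9,Taxon 1)),Taxon 7) (rooted by Taxon 0) and count the minimum state changes it requires (Fitch parsimony):
Trait 1: 2; Trait 2: 2; Trait 3: 1.
Total tree length = 5.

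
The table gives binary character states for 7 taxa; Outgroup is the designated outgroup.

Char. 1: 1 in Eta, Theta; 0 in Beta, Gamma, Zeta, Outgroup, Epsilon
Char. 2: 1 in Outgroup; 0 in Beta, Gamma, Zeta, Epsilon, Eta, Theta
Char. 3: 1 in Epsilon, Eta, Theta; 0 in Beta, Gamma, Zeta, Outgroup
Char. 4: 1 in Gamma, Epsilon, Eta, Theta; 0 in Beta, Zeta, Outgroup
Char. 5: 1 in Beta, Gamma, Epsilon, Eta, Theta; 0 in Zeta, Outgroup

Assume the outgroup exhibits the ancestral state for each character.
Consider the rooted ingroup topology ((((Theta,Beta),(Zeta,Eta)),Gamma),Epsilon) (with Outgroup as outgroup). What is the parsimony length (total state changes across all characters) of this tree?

11

Map each character onto ((((Theta,Beta),(Zeta,Eta)),Gamma),Epsilon) (rooted by Outgroup) and count the minimum state changes it requires (Fitch parsimony):
Char. 1: 2; Char. 2: 1; Char. 3: 3; Char. 4: 3; Char. 5: 2.
Total tree length = 11.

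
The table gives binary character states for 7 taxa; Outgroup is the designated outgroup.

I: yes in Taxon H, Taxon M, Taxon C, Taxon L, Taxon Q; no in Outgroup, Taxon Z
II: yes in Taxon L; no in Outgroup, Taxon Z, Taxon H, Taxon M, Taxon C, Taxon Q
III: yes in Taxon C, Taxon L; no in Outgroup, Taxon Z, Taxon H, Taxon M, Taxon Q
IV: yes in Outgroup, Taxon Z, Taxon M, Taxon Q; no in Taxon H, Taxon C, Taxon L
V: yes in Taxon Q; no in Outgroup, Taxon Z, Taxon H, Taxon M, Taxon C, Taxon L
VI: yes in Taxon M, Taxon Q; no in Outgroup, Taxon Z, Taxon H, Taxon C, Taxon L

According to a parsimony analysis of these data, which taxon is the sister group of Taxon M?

Taxon Q

Character polarity is set by the outgroup: the derived state is whichever differs from the outgroup's state, so for IV the derived state is 'no', and for the remaining characters it is 'yes'.
I (derived state 'yes') is shared by Taxon C, Taxon H, Taxon L, Taxon M, and Taxon Q — a synapomorphy uniting that clade.
II: derived state 'yes' in Taxon L only — an autapomorphy, so it tells us nothing about relationships among taxa.
III (derived state 'yes') is shared by Taxon C and Taxon L — a synapomorphy uniting that clade.
Only Taxon C, Taxon H, and Taxon L show the derived state 'no' for IV, supporting them as a clade.
V (derived state 'yes') is unique to Taxon Q (autapomorphy; uninformative for grouping).
VI: derived state 'yes' in Taxon M and Taxon Q only — synapomorphy for {Taxon M, Taxon Q}.
Most parsimonious ingroup topology: (Taxon Z,((Taxon H,(Taxon C,Taxon L)),(Taxon M,Taxon Q))).
Taxon M and Taxon Q form a cherry on this tree, so they are sister taxa.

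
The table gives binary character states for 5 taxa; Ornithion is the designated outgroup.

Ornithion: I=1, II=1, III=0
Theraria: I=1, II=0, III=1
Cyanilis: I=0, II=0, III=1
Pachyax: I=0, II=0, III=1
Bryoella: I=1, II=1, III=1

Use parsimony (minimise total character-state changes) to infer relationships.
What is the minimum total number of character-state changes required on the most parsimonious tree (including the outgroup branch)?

3

Character polarity is set by the outgroup: the derived state is whichever differs from the outgroup's state, so for I, II the derived state is '0', and for the remaining characters it is '1'.
I (derived state '0') is shared by Cyanilis and Pachyax — a synapomorphy uniting that clade.
Only Cyanilis, Pachyax, and Theraria show the derived state '0' for II, supporting them as a clade.
III (derived state '1') is shared by all ingroup taxa — unites the whole ingroup.
Most parsimonious ingroup topology: ((Theraria,(Cyanilis,Pachyax)),Bryoella).
Changes per character on this tree: I: 1; II: 1; III: 1.
Total = 3.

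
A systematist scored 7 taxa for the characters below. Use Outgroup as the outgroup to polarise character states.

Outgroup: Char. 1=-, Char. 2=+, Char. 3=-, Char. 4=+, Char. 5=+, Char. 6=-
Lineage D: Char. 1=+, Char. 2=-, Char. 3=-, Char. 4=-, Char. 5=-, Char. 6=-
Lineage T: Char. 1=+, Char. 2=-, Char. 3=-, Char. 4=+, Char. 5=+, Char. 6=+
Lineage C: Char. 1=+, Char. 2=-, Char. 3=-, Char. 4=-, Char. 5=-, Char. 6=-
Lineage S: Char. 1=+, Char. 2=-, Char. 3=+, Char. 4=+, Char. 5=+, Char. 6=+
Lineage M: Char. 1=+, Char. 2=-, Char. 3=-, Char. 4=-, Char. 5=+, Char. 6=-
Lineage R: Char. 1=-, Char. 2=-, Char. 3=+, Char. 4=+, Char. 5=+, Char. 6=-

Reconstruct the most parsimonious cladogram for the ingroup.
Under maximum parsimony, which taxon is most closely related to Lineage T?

Character polarity is set by the outgroup: the derived state is whichever differs from the outgroup's state, so for Char. 2, Char. 4, Char. 5 the derived state is '-', and for the remaining characters it is '+'.
Char. 1 (derived state '+') is shared by Lineage C, Lineage D, Lineage M, Lineage S, and Lineage T — a synapomorphy uniting that clade.
All ingroup taxa share the derived state '-' for Char. 2; it defines the ingroup but does not resolve relationships within it.
Char. 3 (state '+') occurs in Lineage R and Lineage S but conflicts with the nesting implied by the other characters — most parsimoniously interpreted as homoplasy.
Char. 4 (derived state '-') is shared by Lineage C, Lineage D, and Lineage M — a synapomorphy uniting that clade.
Only Lineage C and Lineage D show the derived state '-' for Char. 5, supporting them as a clade.
Char. 6: derived state '+' in Lineage S and Lineage T only — synapomorphy for {Lineage S, Lineage T}.
Most parsimonious ingroup topology: ((((Lineage D,Lineage C),Lineage M),(Lineage T,Lineage S)),Lineage R).
Lineage T and Lineage S form a cherry on this tree, so they are sister taxa.

Lineage S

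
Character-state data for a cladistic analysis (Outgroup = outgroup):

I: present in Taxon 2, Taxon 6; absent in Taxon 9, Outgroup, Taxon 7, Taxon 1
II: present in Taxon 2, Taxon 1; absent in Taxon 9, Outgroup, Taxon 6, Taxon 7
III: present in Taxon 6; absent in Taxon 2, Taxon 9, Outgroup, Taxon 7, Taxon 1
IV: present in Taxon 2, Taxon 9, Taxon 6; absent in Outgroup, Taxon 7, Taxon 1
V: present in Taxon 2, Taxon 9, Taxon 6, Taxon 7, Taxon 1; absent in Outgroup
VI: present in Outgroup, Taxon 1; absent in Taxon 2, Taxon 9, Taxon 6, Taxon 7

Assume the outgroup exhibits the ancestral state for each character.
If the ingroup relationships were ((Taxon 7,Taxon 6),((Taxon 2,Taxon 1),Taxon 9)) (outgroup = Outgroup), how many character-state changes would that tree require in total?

10

Map each character onto ((Taxon 7,Taxon 6),((Taxon 2,Taxon 1),Taxon 9)) (rooted by Outgroup) and count the minimum state changes it requires (Fitch parsimony):
I: 2; II: 1; III: 1; IV: 3; V: 1; VI: 2.
Total tree length = 10.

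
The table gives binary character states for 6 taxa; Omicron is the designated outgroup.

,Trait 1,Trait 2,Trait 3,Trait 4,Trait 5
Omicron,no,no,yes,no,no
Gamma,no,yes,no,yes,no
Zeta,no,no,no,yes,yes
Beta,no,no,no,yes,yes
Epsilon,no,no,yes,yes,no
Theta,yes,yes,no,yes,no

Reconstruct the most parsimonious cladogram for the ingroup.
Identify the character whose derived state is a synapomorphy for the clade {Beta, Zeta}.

Trait 5

Character polarity is set by the outgroup: the derived state is whichever differs from the outgroup's state, so for Trait 3 the derived state is 'no', and for the remaining characters it is 'yes'.
Trait 1: derived state 'yes' in Theta only — an autapomorphy, so it tells us nothing about relationships among taxa.
Only Gamma and Theta show the derived state 'yes' for Trait 2, supporting them as a clade.
Trait 3 (derived state 'no') is shared by Beta, Gamma, Theta, and Zeta — a synapomorphy uniting that clade.
All ingroup taxa share the derived state 'yes' for Trait 4; it defines the ingroup but does not resolve relationships within it.
Only Beta and Zeta show the derived state 'yes' for Trait 5, supporting them as a clade.
Most parsimonious ingroup topology: (((Gamma,Theta),(Zeta,Beta)),Epsilon).
The clade {Beta, Zeta} is supported by Trait 5: its derived state 'yes' occurs in exactly those taxa and in no other taxon (including the outgroup).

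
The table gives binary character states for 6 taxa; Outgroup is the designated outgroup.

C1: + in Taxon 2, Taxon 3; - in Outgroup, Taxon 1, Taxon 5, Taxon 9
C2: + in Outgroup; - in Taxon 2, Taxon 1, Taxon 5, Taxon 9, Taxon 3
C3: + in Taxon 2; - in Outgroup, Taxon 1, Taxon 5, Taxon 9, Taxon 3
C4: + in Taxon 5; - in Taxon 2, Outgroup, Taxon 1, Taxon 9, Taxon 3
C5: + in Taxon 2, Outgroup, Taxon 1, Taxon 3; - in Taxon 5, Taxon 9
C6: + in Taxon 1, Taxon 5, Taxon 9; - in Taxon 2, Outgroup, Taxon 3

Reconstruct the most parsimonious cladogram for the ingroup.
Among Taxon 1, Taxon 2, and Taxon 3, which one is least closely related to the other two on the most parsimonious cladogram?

Taxon 1

Character polarity is set by the outgroup: the derived state is whichever differs from the outgroup's state, so for C2, C5 the derived state is '-', and for the remaining characters it is '+'.
C1 (derived state '+') is shared by Taxon 2 and Taxon 3 — a synapomorphy uniting that clade.
All ingroup taxa share the derived state '-' for C2; it defines the ingroup but does not resolve relationships within it.
C3: derived state '+' in Taxon 2 only — an autapomorphy, so it tells us nothing about relationships among taxa.
C4: derived state '+' in Taxon 5 only — an autapomorphy, so it tells us nothing about relationships among taxa.
C5: derived state '-' in Taxon 5 and Taxon 9 only — synapomorphy for {Taxon 5, Taxon 9}.
Only Taxon 1, Taxon 5, and Taxon 9 show the derived state '+' for C6, supporting them as a clade.
Most parsimonious ingroup topology: ((Taxon 1,(Taxon 5,Taxon 9)),(Taxon 2,Taxon 3)).
Taxon 3 and Taxon 2 share a more recent common ancestor with each other than either does with Taxon 1, so Taxon 1 is the least closely related of the three.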